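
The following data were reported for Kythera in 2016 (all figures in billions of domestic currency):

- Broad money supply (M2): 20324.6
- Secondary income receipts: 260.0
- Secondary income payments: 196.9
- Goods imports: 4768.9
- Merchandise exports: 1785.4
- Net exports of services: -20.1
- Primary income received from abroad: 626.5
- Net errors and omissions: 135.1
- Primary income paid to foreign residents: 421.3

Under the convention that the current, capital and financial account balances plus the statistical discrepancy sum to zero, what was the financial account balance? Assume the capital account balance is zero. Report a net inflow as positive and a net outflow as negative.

Goods balance = 1785.4 - 4768.9 = -2983.5
Services balance = -20.1
Trade balance (goods + services) = -2983.5 + (-20.1) = -3003.6
Net primary income = 626.5 - 421.3 = 205.2
Net secondary income = 260.0 - 196.9 = 63.1
Current account = -3003.6 + 205.2 + 63.1 = -2735.3
Financial account = -(-2735.3 + 135.1) = 2600.2

2600.2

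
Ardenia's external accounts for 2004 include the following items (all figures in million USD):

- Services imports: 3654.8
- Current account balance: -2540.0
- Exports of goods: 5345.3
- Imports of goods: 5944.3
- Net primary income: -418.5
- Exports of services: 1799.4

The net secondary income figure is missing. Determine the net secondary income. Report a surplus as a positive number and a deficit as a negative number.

332.9

Current account = goods balance + services balance + net primary income + net secondary income
Sum of the known components = -2872.9
Net secondary income = CA - (known components) = -2540.0 - (-2872.9) = 332.9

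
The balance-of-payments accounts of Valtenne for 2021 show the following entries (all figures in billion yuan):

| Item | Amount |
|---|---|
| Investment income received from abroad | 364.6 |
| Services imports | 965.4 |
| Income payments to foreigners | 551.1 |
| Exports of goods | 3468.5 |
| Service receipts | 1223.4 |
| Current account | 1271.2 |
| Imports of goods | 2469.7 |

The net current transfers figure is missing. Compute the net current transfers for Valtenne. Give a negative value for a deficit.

200.9

Current account = goods balance + services balance + net primary income + net secondary income
Sum of the known components = 1070.3
Net current transfers = CA - (known components) = 1271.2 - 1070.3 = 200.9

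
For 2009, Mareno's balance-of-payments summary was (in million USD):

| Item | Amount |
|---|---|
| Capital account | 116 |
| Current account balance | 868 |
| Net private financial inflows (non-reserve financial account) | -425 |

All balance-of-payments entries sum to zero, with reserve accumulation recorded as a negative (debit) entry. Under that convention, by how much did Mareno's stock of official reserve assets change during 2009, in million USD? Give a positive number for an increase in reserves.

559

Official reserve transactions balance = -(868 + 116 + (-425)) = -559
An accumulation of reserves is recorded as a debit (negative entry), so the change in the stock of reserves is the negative of that balance.
Change in official reserves = -(-559) = 559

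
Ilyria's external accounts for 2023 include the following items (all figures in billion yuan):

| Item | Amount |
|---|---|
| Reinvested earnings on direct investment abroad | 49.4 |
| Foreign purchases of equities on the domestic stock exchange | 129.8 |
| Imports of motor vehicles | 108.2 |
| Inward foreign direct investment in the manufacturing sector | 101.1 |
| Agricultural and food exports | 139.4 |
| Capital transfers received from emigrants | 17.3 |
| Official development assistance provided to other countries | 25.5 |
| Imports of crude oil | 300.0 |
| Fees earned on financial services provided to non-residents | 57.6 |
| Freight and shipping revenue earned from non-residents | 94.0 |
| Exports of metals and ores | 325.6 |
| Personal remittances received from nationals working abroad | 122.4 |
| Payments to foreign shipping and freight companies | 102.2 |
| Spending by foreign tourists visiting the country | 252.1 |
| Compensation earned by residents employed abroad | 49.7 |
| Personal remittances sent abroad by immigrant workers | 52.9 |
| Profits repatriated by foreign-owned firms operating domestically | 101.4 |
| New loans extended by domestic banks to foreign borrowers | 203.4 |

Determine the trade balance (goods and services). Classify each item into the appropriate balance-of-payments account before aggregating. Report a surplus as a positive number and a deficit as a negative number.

Goods: -108.2 + 139.4 + 325.6 - 300.0 = 56.8
Services: -102.2 + 94.0 + 57.6 + 252.1 = 301.5
Trade balance = 56.8 + 301.5 = 358.3
(Excluded from the trade balance — primary income: reinvested earnings on direct investment abroad 49.4, compensation earned by residents employed abroad 49.7, profits repatriated by foreign-owned firms operating domestically 101.4; financial account: foreign purchases of equities on the domestic stock exchange 129.8, inward foreign direct investment in the manufacturing sector 101.1, new loans extended by domestic banks to foreign borrowers 203.4; capital account: capital transfers received from emigrants 17.3; secondary income: official development assistance provided to other countries 25.5, personal remittances received from nationals working abroad 122.4, personal remittances sent abroad by immigrant workers 52.9.)

358.3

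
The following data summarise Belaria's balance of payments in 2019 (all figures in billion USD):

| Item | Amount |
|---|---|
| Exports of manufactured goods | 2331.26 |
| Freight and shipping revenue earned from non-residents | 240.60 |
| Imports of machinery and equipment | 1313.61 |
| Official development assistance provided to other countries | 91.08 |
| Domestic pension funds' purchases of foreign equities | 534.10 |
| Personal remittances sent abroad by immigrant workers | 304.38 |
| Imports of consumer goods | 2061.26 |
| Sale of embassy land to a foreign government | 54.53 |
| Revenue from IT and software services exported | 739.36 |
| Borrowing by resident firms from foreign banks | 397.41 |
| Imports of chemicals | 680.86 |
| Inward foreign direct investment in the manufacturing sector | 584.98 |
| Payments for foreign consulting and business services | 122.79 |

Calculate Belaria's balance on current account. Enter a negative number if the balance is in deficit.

-1262.76

Goods: 2331.26 - 680.86 - 2061.26 - 1313.61 = -1724.47
Services: 739.36 - 122.79 + 240.60 = 857.17
Secondary income: -304.38 - 91.08 = -395.46
Current account = (-1724.47) + 857.17 + (-395.46) = -1262.76
(Excluded from the current account — financial account: domestic pension funds' purchases of foreign equities 534.10, borrowing by resident firms from foreign banks 397.41, inward foreign direct investment in the manufacturing sector 584.98; capital account: sale of embassy land to a foreign government 54.53.)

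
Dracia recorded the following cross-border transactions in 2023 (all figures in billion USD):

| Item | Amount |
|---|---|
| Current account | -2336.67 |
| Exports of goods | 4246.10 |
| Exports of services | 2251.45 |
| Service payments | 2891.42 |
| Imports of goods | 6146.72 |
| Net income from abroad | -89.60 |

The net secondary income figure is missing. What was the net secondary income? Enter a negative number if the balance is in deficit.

293.52

Current account = goods balance + services balance + net primary income + net secondary income
Sum of the known components = -2630.19
Net secondary income = CA - (known components) = -2336.67 - (-2630.19) = 293.52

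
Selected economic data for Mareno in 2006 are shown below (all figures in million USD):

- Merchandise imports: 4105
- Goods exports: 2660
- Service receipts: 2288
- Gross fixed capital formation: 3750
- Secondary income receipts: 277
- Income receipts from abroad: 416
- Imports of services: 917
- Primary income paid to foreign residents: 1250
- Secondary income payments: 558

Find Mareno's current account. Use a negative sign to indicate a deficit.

Goods balance = 2660 - 4105 = -1445
Services balance = 2288 - 917 = 1371
Trade balance (goods + services) = -1445 + 1371 = -74
Net primary income = 416 - 1250 = -834
Net secondary income = 277 - 558 = -281
Current account = -74 + (-834) + (-281) = -1189

-1189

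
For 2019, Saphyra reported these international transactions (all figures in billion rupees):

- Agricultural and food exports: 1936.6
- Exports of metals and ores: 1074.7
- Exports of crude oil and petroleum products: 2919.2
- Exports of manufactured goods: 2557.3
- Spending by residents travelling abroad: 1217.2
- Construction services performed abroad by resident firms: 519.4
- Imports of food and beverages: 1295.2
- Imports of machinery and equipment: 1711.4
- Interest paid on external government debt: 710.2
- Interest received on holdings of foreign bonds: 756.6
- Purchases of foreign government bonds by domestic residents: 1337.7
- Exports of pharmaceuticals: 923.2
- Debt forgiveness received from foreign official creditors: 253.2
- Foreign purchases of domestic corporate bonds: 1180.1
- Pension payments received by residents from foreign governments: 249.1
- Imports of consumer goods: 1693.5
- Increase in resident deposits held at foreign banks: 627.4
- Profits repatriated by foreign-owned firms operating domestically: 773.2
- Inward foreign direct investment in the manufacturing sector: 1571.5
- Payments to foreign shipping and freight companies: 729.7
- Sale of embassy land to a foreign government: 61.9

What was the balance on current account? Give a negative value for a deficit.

Goods: 923.2 - 1693.5 - 1295.2 + 1074.7 - 1711.4 + 2557.3 + 1936.6 + 2919.2 = 4710.9
Services: 519.4 - 729.7 - 1217.2 = -1427.5
Primary income: -773.2 + 756.6 - 710.2 = -726.8
Secondary income: 249.1
Current account = 4710.9 + (-1427.5) + (-726.8) + 249.1 = 2805.7
(Excluded from the current account — financial account: purchases of foreign government bonds by domestic residents 1337.7, foreign purchases of domestic corporate bonds 1180.1, increase in resident deposits held at foreign banks 627.4, inward foreign direct investment in the manufacturing sector 1571.5; capital account: debt forgiveness received from foreign official creditors 253.2, sale of embassy land to a foreign government 61.9.)

2805.7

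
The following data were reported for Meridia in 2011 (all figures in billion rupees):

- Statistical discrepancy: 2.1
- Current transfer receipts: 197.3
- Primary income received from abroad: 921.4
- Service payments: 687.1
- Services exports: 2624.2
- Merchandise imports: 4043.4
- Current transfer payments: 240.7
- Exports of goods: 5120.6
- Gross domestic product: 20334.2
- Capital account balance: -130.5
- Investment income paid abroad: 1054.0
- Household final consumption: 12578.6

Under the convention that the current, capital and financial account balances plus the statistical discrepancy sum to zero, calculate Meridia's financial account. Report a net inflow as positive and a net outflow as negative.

-2709.9

Goods balance = 5120.6 - 4043.4 = 1077.2
Services balance = 2624.2 - 687.1 = 1937.1
Trade balance (goods + services) = 1077.2 + 1937.1 = 3014.3
Net primary income = 921.4 - 1054.0 = -132.6
Net secondary income = 197.3 - 240.7 = -43.4
Current account = 3014.3 + (-132.6) + (-43.4) = 2838.3
Financial account = -(2838.3 + (-130.5) + 2.1) = -2709.9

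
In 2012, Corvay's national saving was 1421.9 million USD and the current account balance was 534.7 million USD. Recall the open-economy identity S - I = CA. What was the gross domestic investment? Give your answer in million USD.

I = S - CA = 1421.9 - 534.7 = 887.2

887.2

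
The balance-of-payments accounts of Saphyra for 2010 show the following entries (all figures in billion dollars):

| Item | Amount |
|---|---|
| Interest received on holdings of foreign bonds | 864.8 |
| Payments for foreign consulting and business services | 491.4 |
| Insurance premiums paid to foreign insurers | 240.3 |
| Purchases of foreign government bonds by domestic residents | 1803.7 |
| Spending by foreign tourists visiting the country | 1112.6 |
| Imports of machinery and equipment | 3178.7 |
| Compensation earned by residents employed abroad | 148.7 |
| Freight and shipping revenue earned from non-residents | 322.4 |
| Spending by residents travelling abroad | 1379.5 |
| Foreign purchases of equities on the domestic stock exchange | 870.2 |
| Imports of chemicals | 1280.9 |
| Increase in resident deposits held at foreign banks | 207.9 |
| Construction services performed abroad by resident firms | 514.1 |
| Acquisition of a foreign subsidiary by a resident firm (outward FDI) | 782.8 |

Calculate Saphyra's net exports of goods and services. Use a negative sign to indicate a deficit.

Goods: -1280.9 - 3178.7 = -4459.6
Services: 514.1 - 491.4 + 322.4 - 240.3 - 1379.5 + 1112.6 = -162.1
Trade balance = -4459.6 + (-162.1) = -4621.7
(Excluded from the trade balance — primary income: interest received on holdings of foreign bonds 864.8, compensation earned by residents employed abroad 148.7; financial account: purchases of foreign government bonds by domestic residents 1803.7, foreign purchases of equities on the domestic stock exchange 870.2, increase in resident deposits held at foreign banks 207.9, acquisition of a foreign subsidiary by a resident firm (outward FDI) 782.8.)

-4621.7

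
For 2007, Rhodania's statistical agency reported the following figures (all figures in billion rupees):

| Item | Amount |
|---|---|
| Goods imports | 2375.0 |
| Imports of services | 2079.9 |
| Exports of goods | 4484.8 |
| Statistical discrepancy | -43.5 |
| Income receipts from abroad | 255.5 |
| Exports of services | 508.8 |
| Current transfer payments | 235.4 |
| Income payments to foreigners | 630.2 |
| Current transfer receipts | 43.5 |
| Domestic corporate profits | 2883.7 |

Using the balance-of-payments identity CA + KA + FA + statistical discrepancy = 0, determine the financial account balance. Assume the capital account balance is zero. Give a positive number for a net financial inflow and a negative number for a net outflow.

Goods balance = 4484.8 - 2375.0 = 2109.8
Services balance = 508.8 - 2079.9 = -1571.1
Trade balance (goods + services) = 2109.8 + (-1571.1) = 538.7
Net primary income = 255.5 - 630.2 = -374.7
Net secondary income = 43.5 - 235.4 = -191.9
Current account = 538.7 + (-374.7) + (-191.9) = -27.9
Financial account = -(-27.9 + (-43.5)) = 71.4

71.4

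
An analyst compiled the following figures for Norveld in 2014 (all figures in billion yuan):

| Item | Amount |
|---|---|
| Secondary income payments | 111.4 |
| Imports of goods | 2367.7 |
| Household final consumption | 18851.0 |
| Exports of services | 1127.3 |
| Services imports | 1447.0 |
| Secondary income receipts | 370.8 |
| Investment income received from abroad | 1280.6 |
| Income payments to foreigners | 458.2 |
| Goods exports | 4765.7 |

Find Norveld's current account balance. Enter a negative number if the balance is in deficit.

Goods balance = 4765.7 - 2367.7 = 2398.0
Services balance = 1127.3 - 1447.0 = -319.7
Trade balance (goods + services) = 2398.0 + (-319.7) = 2078.3
Net primary income = 1280.6 - 458.2 = 822.4
Net secondary income = 370.8 - 111.4 = 259.4
Current account = 2078.3 + 822.4 + 259.4 = 3160.1

3160.1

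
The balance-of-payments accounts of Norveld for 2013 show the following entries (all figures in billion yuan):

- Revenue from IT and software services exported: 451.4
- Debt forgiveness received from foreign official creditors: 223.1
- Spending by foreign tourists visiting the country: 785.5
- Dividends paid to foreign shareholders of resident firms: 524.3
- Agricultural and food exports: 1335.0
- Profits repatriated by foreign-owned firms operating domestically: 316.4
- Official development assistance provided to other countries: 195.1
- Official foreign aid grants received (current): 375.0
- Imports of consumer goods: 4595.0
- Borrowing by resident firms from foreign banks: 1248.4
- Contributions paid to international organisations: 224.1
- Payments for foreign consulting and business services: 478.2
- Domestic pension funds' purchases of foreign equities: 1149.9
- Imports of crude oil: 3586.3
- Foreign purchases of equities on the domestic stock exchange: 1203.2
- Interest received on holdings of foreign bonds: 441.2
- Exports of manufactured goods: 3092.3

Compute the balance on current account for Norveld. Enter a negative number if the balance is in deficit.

Goods: -3586.3 + 3092.3 - 4595.0 + 1335.0 = -3754.0
Services: 785.5 - 478.2 + 451.4 = 758.7
Primary income: -524.3 - 316.4 + 441.2 = -399.5
Secondary income: -224.1 - 195.1 + 375.0 = -44.2
Current account = (-3754.0) + 758.7 + (-399.5) + (-44.2) = -3439.0
(Excluded from the current account — capital account: debt forgiveness received from foreign official creditors 223.1; financial account: borrowing by resident firms from foreign banks 1248.4, domestic pension funds' purchases of foreign equities 1149.9, foreign purchases of equities on the domestic stock exchange 1203.2.)

-3439.0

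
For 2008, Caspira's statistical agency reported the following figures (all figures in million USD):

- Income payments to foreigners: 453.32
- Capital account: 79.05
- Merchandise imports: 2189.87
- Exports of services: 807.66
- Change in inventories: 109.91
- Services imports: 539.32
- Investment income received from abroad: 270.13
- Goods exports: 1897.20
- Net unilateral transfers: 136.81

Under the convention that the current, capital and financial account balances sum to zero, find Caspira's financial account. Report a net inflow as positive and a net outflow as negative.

-8.34

Goods balance = 1897.20 - 2189.87 = -292.67
Services balance = 807.66 - 539.32 = 268.34
Trade balance (goods + services) = -292.67 + 268.34 = -24.33
Net primary income = 270.13 - 453.32 = -183.19
Net secondary income = 136.81
Current account = -24.33 + (-183.19) + 136.81 = -70.71
Financial account = -(-70.71 + 79.05) = -8.34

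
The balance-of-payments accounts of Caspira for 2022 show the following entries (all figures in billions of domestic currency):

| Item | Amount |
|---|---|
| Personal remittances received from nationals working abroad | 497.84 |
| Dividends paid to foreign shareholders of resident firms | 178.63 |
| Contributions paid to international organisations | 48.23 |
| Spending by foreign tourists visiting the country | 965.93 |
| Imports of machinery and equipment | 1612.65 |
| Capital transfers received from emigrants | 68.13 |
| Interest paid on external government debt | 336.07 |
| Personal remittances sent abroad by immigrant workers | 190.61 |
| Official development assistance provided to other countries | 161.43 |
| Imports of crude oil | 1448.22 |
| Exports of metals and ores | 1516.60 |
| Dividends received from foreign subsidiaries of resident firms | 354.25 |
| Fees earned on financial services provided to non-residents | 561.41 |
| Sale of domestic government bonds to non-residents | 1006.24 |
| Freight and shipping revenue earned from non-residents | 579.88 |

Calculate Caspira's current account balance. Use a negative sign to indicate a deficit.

Goods: 1516.60 - 1448.22 - 1612.65 = -1544.27
Services: 561.41 + 579.88 + 965.93 = 2107.22
Primary income: -336.07 + 354.25 - 178.63 = -160.45
Secondary income: -161.43 - 190.61 + 497.84 - 48.23 = 97.57
Current account = (-1544.27) + 2107.22 + (-160.45) + 97.57 = 500.07
(Excluded from the current account — capital account: capital transfers received from emigrants 68.13; financial account: sale of domestic government bonds to non-residents 1006.24.)

500.07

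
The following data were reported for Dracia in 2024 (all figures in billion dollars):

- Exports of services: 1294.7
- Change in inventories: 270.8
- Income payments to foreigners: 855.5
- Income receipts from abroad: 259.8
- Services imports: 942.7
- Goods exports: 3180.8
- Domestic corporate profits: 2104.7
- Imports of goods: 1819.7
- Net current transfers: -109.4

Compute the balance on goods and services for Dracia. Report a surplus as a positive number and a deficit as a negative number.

Goods balance = 3180.8 - 1819.7 = 1361.1
Services balance = 1294.7 - 942.7 = 352.0
Trade balance (goods + services) = 1361.1 + 352.0 = 1713.1

1713.1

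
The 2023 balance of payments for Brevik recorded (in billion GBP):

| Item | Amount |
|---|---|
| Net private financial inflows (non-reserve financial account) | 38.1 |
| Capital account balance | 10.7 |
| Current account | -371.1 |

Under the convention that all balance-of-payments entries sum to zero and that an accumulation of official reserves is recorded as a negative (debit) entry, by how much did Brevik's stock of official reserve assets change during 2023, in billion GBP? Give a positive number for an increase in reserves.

-322.3

Official reserve transactions balance = -((-371.1) + 10.7 + 38.1) = 322.3
An accumulation of reserves is recorded as a debit (negative entry), so the change in the stock of reserves is the negative of that balance.
Change in official reserves = -(322.3) = -322.3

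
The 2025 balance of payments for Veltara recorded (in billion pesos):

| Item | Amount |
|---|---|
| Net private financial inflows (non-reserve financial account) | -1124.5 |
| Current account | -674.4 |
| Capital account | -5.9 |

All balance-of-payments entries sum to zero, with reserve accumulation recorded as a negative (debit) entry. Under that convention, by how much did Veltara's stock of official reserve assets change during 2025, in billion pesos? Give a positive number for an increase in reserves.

Official reserve transactions balance = -((-674.4) + (-5.9) + (-1124.5)) = 1804.8
An accumulation of reserves is recorded as a debit (negative entry), so the change in the stock of reserves is the negative of that balance.
Change in official reserves = -(1804.8) = -1804.8

-1804.8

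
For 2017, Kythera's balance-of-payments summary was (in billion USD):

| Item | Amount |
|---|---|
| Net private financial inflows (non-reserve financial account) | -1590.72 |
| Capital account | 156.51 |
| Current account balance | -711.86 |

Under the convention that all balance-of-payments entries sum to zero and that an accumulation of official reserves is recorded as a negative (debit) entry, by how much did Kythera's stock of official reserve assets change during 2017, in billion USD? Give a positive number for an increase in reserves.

Official reserve transactions balance = -((-711.86) + 156.51 + (-1590.72)) = 2146.07
An accumulation of reserves is recorded as a debit (negative entry), so the change in the stock of reserves is the negative of that balance.
Change in official reserves = -(2146.07) = -2146.07

-2146.07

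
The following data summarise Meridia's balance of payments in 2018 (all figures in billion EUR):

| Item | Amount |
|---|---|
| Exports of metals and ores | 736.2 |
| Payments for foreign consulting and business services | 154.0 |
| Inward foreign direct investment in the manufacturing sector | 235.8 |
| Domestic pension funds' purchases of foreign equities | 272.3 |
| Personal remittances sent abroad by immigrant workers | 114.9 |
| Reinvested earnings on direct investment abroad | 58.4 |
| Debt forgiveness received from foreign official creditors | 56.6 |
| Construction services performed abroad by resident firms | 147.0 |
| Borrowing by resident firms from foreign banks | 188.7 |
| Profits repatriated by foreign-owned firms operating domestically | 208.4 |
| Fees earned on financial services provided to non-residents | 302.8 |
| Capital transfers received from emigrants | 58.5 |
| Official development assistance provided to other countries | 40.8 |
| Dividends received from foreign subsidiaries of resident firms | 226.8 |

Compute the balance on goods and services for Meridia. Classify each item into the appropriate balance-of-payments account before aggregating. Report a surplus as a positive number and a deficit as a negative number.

1032.0

Goods: 736.2
Services: 147.0 + 302.8 - 154.0 = 295.8
Trade balance = 736.2 + 295.8 = 1032.0
(Excluded from the trade balance — financial account: inward foreign direct investment in the manufacturing sector 235.8, domestic pension funds' purchases of foreign equities 272.3, borrowing by resident firms from foreign banks 188.7; secondary income: personal remittances sent abroad by immigrant workers 114.9, official development assistance provided to other countries 40.8; primary income: reinvested earnings on direct investment abroad 58.4, profits repatriated by foreign-owned firms operating domestically 208.4, dividends received from foreign subsidiaries of resident firms 226.8; capital account: debt forgiveness received from foreign official creditors 56.6, capital transfers received from emigrants 58.5.)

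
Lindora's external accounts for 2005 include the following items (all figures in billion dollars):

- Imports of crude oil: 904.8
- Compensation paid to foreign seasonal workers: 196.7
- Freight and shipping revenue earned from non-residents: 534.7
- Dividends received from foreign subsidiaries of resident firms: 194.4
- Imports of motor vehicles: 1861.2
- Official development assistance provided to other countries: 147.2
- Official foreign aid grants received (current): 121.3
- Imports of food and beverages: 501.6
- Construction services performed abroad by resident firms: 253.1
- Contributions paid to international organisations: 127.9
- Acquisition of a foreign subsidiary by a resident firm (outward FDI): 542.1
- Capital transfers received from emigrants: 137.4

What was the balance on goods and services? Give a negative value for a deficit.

-2479.8

Goods: -1861.2 - 501.6 - 904.8 = -3267.6
Services: 253.1 + 534.7 = 787.8
Trade balance = -3267.6 + 787.8 = -2479.8
(Excluded from the trade balance — primary income: compensation paid to foreign seasonal workers 196.7, dividends received from foreign subsidiaries of resident firms 194.4; secondary income: official development assistance provided to other countries 147.2, official foreign aid grants received (current) 121.3, contributions paid to international organisations 127.9; financial account: acquisition of a foreign subsidiary by a resident firm (outward FDI) 542.1; capital account: capital transfers received from emigrants 137.4.)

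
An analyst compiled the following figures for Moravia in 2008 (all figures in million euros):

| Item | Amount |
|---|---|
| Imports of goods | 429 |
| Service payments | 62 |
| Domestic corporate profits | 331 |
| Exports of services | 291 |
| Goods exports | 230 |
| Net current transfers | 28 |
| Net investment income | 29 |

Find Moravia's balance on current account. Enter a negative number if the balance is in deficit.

87

Goods balance = 230 - 429 = -199
Services balance = 291 - 62 = 229
Trade balance (goods + services) = -199 + 229 = 30
Net primary income = 29
Net secondary income = 28
Current account = 30 + 29 + 28 = 87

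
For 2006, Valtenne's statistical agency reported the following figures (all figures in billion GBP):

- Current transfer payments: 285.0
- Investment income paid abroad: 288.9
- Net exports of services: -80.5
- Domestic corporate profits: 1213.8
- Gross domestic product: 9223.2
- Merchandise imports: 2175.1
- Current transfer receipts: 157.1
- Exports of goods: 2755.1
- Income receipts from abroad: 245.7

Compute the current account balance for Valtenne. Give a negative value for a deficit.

328.4

Goods balance = 2755.1 - 2175.1 = 580.0
Services balance = -80.5
Trade balance (goods + services) = 580.0 + (-80.5) = 499.5
Net primary income = 245.7 - 288.9 = -43.2
Net secondary income = 157.1 - 285.0 = -127.9
Current account = 499.5 + (-43.2) + (-127.9) = 328.4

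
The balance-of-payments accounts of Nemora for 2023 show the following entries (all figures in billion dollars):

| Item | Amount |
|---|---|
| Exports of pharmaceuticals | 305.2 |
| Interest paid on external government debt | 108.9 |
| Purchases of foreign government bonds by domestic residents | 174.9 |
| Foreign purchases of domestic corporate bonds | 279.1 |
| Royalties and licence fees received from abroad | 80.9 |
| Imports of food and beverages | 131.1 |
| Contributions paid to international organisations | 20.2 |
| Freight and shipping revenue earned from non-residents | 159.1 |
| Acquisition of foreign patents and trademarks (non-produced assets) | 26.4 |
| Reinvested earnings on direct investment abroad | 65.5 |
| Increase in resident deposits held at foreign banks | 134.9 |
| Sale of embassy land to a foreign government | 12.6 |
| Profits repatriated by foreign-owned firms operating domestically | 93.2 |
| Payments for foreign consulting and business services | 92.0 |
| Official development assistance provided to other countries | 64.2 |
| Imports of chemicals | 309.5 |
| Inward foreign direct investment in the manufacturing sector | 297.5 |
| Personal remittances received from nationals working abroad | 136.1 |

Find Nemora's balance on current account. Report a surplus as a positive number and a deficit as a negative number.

-72.3

Goods: 305.2 - 131.1 - 309.5 = -135.4
Services: 80.9 + 159.1 - 92.0 = 148.0
Primary income: 65.5 - 93.2 - 108.9 = -136.6
Secondary income: -20.2 - 64.2 + 136.1 = 51.7
Current account = (-135.4) + 148.0 + (-136.6) + 51.7 = -72.3
(Excluded from the current account — financial account: purchases of foreign government bonds by domestic residents 174.9, foreign purchases of domestic corporate bonds 279.1, increase in resident deposits held at foreign banks 134.9, inward foreign direct investment in the manufacturing sector 297.5; capital account: acquisition of foreign patents and trademarks (non-produced assets) 26.4, sale of embassy land to a foreign government 12.6.)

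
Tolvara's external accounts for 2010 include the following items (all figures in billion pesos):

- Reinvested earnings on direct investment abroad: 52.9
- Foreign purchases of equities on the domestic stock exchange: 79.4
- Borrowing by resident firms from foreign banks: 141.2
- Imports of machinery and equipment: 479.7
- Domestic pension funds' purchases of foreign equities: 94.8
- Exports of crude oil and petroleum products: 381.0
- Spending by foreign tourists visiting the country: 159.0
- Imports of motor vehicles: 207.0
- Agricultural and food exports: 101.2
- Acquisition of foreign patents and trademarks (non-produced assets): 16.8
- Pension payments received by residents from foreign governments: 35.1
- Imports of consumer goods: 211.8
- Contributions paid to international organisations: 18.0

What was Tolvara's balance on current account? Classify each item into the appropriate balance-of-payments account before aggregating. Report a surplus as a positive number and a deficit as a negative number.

Goods: -211.8 + 101.2 - 207.0 + 381.0 - 479.7 = -416.3
Services: 159.0
Primary income: 52.9
Secondary income: 35.1 - 18.0 = 17.1
Current account = (-416.3) + 159.0 + 52.9 + 17.1 = -187.3
(Excluded from the current account — financial account: foreign purchases of equities on the domestic stock exchange 79.4, borrowing by resident firms from foreign banks 141.2, domestic pension funds' purchases of foreign equities 94.8; capital account: acquisition of foreign patents and trademarks (non-produced assets) 16.8.)

-187.3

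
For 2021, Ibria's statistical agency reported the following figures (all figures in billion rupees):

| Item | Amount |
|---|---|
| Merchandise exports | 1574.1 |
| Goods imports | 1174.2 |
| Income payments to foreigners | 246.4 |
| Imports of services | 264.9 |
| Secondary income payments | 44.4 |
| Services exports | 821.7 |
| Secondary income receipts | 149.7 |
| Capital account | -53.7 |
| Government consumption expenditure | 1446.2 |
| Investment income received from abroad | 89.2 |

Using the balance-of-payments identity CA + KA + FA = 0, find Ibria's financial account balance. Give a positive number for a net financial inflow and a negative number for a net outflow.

Goods balance = 1574.1 - 1174.2 = 399.9
Services balance = 821.7 - 264.9 = 556.8
Trade balance (goods + services) = 399.9 + 556.8 = 956.7
Net primary income = 89.2 - 246.4 = -157.2
Net secondary income = 149.7 - 44.4 = 105.3
Current account = 956.7 + (-157.2) + 105.3 = 904.8
Financial account = -(904.8 + (-53.7)) = -851.1

-851.1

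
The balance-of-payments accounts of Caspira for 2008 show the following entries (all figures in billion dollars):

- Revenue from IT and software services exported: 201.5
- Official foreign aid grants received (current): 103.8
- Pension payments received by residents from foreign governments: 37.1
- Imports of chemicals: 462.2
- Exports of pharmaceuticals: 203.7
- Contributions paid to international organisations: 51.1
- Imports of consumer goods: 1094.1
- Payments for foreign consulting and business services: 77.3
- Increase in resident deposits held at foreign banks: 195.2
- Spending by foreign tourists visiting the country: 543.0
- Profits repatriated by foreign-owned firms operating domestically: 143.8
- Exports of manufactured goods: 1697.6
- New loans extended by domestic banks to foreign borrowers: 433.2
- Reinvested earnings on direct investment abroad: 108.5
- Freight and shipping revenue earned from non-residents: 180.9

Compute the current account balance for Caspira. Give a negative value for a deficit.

1247.6

Goods: 203.7 + 1697.6 - 462.2 - 1094.1 = 345.0
Services: 180.9 + 543.0 + 201.5 - 77.3 = 848.1
Primary income: -143.8 + 108.5 = -35.3
Secondary income: 103.8 + 37.1 - 51.1 = 89.8
Current account = 345.0 + 848.1 + (-35.3) + 89.8 = 1247.6
(Excluded from the current account — financial account: increase in resident deposits held at foreign banks 195.2, new loans extended by domestic banks to foreign borrowers 433.2.)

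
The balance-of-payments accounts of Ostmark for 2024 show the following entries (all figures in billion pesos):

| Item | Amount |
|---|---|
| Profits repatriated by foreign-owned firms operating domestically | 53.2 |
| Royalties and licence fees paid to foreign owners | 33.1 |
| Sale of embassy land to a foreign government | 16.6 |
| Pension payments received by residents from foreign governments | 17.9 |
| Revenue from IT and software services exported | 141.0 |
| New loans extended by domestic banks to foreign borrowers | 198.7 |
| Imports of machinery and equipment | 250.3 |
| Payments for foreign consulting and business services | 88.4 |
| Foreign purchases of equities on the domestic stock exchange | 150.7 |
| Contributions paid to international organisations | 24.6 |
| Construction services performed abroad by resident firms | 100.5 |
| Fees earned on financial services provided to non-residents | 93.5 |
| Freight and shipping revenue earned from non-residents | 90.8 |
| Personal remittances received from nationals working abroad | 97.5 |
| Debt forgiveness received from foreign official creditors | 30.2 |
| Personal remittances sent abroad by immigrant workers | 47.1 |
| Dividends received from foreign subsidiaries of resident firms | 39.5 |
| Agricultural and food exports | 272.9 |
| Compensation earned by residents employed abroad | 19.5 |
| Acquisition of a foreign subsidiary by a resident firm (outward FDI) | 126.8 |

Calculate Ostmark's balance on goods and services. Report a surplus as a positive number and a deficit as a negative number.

Goods: -250.3 + 272.9 = 22.6
Services: 93.5 + 90.8 - 33.1 + 100.5 + 141.0 - 88.4 = 304.3
Trade balance = 22.6 + 304.3 = 326.9
(Excluded from the trade balance — primary income: profits repatriated by foreign-owned firms operating domestically 53.2, dividends received from foreign subsidiaries of resident firms 39.5, compensation earned by residents employed abroad 19.5; capital account: sale of embassy land to a foreign government 16.6, debt forgiveness received from foreign official creditors 30.2; secondary income: pension payments received by residents from foreign governments 17.9, contributions paid to international organisations 24.6, personal remittances received from nationals working abroad 97.5, personal remittances sent abroad by immigrant workers 47.1; financial account: new loans extended by domestic banks to foreign borrowers 198.7, foreign purchases of equities on the domestic stock exchange 150.7, acquisition of a foreign subsidiary by a resident firm (outward FDI) 126.8.)

326.9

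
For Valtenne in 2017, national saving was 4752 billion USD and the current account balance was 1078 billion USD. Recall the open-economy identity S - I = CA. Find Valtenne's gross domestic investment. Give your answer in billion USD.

3674

I = S - CA = 4752 - 1078 = 3674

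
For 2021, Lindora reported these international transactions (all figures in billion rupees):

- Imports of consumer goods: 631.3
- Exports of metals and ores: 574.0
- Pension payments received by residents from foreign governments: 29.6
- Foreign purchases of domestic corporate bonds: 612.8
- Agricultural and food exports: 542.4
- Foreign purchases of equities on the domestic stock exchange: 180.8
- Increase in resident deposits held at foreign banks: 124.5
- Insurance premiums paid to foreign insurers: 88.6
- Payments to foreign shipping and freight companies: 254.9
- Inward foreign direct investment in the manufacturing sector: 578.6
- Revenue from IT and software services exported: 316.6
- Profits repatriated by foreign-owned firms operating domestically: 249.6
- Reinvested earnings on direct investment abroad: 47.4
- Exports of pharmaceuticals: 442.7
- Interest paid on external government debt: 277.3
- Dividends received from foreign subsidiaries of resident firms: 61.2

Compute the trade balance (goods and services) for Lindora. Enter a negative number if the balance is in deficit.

900.9

Goods: 574.0 - 631.3 + 442.7 + 542.4 = 927.8
Services: -254.9 - 88.6 + 316.6 = -26.9
Trade balance = 927.8 + (-26.9) = 900.9
(Excluded from the trade balance — secondary income: pension payments received by residents from foreign governments 29.6; financial account: foreign purchases of domestic corporate bonds 612.8, foreign purchases of equities on the domestic stock exchange 180.8, increase in resident deposits held at foreign banks 124.5, inward foreign direct investment in the manufacturing sector 578.6; primary income: profits repatriated by foreign-owned firms operating domestically 249.6, reinvested earnings on direct investment abroad 47.4, interest paid on external government debt 277.3, dividends received from foreign subsidiaries of resident firms 61.2.)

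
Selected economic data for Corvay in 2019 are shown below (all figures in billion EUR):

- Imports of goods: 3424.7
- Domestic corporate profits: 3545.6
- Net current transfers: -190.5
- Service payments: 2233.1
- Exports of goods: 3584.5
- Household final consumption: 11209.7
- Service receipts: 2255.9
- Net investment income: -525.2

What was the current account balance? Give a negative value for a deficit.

Goods balance = 3584.5 - 3424.7 = 159.8
Services balance = 2255.9 - 2233.1 = 22.8
Trade balance (goods + services) = 159.8 + 22.8 = 182.6
Net primary income = -525.2
Net secondary income = -190.5
Current account = 182.6 + (-525.2) + (-190.5) = -533.1

-533.1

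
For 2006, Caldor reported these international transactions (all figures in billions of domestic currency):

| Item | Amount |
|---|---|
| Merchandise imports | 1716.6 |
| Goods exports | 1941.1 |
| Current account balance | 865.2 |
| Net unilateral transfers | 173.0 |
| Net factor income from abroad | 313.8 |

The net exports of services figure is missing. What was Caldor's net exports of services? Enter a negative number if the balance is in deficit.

153.9

Current account = goods balance + services balance + net primary income + net secondary income
Sum of the known components = 711.3
Net exports of services = CA - (known components) = 865.2 - 711.3 = 153.9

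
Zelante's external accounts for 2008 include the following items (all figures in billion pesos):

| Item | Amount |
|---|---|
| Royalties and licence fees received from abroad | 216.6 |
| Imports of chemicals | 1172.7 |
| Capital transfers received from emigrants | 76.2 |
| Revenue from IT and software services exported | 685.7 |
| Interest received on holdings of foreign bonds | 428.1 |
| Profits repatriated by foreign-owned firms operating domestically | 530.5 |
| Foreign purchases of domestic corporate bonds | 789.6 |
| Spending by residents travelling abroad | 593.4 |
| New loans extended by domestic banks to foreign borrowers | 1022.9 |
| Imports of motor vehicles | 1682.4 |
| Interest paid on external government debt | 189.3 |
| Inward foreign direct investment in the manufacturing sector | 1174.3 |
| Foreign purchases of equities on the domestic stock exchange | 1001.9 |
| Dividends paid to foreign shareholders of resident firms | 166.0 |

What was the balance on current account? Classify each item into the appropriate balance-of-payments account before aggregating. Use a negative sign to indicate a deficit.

-3003.9

Goods: -1682.4 - 1172.7 = -2855.1
Services: 685.7 - 593.4 + 216.6 = 308.9
Primary income: -189.3 - 530.5 + 428.1 - 166.0 = -457.7
Current account = (-2855.1) + 308.9 + (-457.7) = -3003.9
(Excluded from the current account — capital account: capital transfers received from emigrants 76.2; financial account: foreign purchases of domestic corporate bonds 789.6, new loans extended by domestic banks to foreign borrowers 1022.9, inward foreign direct investment in the manufacturing sector 1174.3, foreign purchases of equities on the domestic stock exchange 1001.9.)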